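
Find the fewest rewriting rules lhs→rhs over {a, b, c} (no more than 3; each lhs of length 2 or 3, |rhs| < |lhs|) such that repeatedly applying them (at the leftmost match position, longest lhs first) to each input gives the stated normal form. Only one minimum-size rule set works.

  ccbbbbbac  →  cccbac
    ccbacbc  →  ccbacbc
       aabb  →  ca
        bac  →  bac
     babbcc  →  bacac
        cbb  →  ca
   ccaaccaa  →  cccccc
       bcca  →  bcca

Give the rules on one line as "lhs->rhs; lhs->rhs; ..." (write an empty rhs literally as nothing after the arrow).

aa->c; bb->a; bbc->ca

  | ccbbbbbac => ccabbbac => ccaabac => cccbac
  | ccbacbc
  | aabb => cbb => ca
  | bac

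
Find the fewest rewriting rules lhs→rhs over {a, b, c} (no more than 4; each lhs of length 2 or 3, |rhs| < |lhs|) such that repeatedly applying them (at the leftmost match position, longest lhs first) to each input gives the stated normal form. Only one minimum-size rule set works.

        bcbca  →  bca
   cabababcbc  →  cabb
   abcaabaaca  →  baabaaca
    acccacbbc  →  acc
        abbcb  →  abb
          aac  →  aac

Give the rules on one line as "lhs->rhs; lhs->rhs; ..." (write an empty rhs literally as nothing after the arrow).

abc->b; bbb->b; cb->

  | bcbca => bca
  | cabababcbc => cababbbc => cababc => cabb
  | abcaabaaca => baabaaca
  | acccacbbc => acccabc => acccb => acc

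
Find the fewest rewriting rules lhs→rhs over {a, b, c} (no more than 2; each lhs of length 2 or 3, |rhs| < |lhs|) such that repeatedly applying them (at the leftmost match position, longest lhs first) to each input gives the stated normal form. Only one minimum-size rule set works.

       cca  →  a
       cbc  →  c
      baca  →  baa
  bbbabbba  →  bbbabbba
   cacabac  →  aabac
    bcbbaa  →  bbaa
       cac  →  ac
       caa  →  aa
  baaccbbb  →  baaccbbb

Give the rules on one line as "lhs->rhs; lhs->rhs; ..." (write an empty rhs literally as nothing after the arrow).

bc->; ca->a

  | cca => ca => a
  | cbc => c
  | baca => baa
  | bbbabbba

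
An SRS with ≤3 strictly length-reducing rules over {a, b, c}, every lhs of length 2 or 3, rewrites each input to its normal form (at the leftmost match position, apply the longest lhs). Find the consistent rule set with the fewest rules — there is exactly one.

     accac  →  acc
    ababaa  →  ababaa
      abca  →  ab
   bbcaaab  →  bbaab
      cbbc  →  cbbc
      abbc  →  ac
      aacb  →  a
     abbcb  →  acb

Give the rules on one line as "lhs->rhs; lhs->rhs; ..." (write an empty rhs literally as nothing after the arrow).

aac->ab; abb->a; ca->

  | accac => acc
  | ababaa
  | abca => ab
  | bbcaaab => bbaab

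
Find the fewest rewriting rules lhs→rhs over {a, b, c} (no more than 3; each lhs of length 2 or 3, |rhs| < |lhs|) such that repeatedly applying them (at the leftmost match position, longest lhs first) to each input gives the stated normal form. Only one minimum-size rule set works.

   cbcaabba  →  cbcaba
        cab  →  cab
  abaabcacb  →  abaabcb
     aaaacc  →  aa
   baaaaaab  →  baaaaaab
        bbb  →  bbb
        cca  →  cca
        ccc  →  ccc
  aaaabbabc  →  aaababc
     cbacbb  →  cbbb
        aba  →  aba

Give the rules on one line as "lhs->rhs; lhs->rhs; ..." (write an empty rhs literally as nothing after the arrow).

abb->b; ac->

  | cbcaabba => cbcaba
  | cab
  | abaabcacb => abaabcb
  | aaaacc => aaac => aa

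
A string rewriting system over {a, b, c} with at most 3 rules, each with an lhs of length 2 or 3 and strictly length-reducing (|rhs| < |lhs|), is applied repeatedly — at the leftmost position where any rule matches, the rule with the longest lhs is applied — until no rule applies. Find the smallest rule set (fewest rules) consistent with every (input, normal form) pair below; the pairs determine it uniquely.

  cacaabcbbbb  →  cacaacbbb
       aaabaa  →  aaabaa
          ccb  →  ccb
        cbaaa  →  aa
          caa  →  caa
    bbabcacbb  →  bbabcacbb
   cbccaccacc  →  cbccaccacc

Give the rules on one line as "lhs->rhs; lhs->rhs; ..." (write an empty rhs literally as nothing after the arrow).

  | cacaabcbbbb => cacaacbbb
  | aaabaa
  | ccb
  | cbaaa => aa

bcb->c; cba->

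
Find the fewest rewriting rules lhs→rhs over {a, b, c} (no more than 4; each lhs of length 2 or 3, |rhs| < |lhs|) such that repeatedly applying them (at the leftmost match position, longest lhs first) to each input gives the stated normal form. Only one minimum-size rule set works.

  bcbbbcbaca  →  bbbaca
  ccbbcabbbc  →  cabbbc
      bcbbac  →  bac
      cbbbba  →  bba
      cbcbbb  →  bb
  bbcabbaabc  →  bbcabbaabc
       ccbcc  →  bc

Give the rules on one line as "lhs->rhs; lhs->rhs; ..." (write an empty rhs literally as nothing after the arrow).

  | bcbbbcbaca => bbcbaca => bbbaca
  | ccbbcabbbc => cbbcabbbc => cabbbc
  | bcbbac => bac
  | cbbbba => bba

cb->b; cbb->; cc->c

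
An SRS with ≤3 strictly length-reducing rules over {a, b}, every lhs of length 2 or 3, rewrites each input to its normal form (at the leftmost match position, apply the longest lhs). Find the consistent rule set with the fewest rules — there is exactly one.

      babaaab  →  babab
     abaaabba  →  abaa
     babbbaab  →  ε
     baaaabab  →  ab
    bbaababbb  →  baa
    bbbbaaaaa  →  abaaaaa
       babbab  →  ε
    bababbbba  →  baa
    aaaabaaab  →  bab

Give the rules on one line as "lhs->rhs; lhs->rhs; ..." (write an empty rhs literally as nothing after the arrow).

  | babaaab => babab
  | abaaabba => ababba => abaa
  | babbbaab => baaaab => baab => bb => ε
  | baaaabab => baabab => bbab => ab

aab->b; bb->; bbb->a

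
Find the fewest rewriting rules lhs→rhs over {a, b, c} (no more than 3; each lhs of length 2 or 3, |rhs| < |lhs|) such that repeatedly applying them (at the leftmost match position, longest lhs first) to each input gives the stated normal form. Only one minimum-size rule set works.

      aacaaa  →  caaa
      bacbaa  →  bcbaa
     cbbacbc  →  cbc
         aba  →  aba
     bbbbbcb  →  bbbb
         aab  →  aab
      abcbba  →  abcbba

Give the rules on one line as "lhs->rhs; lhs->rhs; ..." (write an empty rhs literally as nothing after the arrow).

ac->c; bbc->

  | aacaaa => acaaa => caaa
  | bacbaa => bcbaa
  | cbbacbc => cbbcbc => cbc
  | aba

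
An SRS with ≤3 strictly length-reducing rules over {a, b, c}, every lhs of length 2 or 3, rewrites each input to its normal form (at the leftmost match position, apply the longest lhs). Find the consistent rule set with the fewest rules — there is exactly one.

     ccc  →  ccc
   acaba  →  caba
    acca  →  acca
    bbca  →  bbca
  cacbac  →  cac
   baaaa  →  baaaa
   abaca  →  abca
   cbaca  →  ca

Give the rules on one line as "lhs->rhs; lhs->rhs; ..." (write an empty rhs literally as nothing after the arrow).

  | ccc
  | acaba => caba
  | acca
  | bbca

aca->ca; cba->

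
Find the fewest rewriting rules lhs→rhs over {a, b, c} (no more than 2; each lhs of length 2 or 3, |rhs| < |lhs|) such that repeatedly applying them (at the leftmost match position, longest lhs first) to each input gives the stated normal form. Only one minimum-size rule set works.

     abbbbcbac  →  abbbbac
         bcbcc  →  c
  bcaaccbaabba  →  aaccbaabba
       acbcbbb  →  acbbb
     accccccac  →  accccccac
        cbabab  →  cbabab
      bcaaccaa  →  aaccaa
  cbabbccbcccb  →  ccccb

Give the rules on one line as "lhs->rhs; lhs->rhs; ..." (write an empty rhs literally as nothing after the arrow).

  | abbbbcbac => abbbbac
  | bcbcc => bcc => c
  | bcaaccbaabba => aaccbaabba
  | acbcbbb => acbbb

abc->cc; bc->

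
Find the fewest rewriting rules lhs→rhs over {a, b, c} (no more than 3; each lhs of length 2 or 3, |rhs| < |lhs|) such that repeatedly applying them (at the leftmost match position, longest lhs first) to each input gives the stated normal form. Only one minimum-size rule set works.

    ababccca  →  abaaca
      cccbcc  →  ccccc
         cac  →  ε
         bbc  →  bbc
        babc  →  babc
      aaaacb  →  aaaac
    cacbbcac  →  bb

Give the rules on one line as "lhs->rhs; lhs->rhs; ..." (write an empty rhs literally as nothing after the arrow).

  | ababccca => abaaca
  | cccbcc => ccccc
  | cac => ε
  | bbc

bcc->a; cac->; cb->c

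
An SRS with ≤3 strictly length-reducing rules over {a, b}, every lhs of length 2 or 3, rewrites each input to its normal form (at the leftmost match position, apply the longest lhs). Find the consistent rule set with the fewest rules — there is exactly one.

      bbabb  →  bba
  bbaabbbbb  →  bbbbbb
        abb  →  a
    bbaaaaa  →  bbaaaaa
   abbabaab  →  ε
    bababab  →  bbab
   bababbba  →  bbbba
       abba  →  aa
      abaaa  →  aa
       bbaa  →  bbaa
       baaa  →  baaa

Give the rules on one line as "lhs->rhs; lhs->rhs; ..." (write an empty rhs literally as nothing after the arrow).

aab->; aba->; abb->a

  | bbabb => bba
  | bbaabbbbb => bbbbbb
  | abb => a
  | bbaaaaa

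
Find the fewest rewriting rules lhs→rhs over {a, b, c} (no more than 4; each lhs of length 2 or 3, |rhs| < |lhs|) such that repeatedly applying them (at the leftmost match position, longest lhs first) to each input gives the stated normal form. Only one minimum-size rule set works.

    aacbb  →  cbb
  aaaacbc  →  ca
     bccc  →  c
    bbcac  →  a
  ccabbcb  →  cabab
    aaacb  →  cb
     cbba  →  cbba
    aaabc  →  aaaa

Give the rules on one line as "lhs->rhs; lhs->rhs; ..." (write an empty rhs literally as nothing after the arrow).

ac->c; bc->a; cc->c

  | aacbb => acbb => cbb
  | aaaacbc => aaacbc => aacbc => acbc => cbc => ca
  | bccc => acc => cc => c
  | bbcac => baac => bac => bc => a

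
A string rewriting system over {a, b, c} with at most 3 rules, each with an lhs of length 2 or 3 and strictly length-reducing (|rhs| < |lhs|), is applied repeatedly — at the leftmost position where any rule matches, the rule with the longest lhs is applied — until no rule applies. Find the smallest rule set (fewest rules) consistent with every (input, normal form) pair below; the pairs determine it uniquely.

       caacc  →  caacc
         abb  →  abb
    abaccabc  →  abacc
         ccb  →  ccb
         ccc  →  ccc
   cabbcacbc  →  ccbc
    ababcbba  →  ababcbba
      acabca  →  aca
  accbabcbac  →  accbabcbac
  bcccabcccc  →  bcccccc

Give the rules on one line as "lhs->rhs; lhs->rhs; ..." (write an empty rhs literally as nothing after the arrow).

bca->c; cab->

  | caacc
  | abb
  | abaccabc => abacc
  | ccb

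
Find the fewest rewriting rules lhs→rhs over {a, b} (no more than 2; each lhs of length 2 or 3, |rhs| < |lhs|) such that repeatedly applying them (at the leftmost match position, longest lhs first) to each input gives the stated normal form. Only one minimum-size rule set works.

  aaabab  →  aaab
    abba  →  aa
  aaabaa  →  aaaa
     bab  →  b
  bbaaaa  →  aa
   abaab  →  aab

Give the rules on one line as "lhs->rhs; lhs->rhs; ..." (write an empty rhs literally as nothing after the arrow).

  | aaabab => aaab
  | abba => aa
  | aaabaa => aaaa
  | bab => b

abb->a; ba->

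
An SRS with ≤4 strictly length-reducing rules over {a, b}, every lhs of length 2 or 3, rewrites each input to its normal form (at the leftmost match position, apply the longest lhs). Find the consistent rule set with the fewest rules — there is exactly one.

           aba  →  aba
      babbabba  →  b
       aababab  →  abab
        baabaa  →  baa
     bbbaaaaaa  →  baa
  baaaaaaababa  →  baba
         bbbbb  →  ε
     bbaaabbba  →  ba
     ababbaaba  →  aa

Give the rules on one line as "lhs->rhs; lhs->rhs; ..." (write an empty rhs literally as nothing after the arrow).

  | aba
  | babbabba => baaabba => bbbba => abba => aaa => b
  | aababab => abab
  | baabaa => baa

aaa->b; aab->; bb->a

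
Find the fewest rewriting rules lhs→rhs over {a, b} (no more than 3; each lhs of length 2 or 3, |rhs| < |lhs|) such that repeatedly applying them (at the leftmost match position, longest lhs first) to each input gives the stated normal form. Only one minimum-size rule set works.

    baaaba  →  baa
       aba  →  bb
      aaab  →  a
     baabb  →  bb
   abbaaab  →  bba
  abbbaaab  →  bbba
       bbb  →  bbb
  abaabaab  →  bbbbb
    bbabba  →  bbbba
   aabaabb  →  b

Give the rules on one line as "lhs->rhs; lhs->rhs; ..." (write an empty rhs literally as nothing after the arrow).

aab->; ab->b; aba->bb

  | baaaba => baa
  | aba => bb
  | aaab => a
  | baabb => bb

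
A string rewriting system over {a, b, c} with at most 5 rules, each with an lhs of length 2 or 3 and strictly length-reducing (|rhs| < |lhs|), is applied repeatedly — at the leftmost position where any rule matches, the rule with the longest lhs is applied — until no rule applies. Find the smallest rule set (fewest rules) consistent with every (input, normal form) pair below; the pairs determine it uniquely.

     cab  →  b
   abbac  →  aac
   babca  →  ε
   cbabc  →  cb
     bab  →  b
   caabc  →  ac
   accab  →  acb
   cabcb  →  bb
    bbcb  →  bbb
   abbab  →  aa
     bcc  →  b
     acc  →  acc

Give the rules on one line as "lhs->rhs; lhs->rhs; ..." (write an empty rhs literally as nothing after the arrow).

ab->a; ba->; bc->b; ca->

  | cab => b
  | abbac => abac => aac
  | babca => bca => ba => ε
  | cbabc => cbc => cb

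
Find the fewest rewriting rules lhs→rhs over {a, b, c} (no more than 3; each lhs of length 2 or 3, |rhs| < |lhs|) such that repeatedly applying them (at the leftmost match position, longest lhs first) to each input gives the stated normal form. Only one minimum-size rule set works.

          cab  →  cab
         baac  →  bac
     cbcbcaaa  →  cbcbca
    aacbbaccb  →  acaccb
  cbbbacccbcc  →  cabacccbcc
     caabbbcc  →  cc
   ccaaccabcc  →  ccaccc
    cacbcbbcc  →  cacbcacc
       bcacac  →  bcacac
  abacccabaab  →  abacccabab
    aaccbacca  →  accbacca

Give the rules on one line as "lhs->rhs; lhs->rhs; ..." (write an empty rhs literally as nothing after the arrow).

  | cab
  | baac => bac
  | cbcbcaaa => cbcbcaa => cbcbca
  | aacbbaccb => acbbaccb => acaaccb => acaccb

aa->a; abc->; bb->a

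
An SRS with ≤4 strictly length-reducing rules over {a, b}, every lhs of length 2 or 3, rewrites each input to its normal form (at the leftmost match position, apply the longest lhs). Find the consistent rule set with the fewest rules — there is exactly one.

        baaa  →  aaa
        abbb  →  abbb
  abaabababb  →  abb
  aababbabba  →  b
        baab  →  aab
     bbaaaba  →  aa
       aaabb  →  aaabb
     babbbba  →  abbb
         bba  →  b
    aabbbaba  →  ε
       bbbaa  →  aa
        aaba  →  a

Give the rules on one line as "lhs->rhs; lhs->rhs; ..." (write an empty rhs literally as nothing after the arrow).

  | baaa => aaa
  | abbb
  | abaabababb => abababb => babb => abb
  | aababbabba => abbabba => ababba => bba => b

aba->; ba->; baa->aa; bab->ab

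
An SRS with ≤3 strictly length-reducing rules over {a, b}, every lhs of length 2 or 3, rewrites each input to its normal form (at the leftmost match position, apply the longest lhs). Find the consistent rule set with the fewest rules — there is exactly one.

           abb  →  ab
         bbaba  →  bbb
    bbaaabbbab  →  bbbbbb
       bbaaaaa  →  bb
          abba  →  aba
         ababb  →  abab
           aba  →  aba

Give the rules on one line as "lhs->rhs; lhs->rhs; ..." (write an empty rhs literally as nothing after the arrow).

abb->ab; bba->bb

  | abb => ab
  | bbaba => bbba => bbb
  | bbaaabbbab => bbaabbbab => bbabbbab => bbbbbab => bbbbbb
  | bbaaaaa => bbaaaa => bbaaa => bbaa => bba => bb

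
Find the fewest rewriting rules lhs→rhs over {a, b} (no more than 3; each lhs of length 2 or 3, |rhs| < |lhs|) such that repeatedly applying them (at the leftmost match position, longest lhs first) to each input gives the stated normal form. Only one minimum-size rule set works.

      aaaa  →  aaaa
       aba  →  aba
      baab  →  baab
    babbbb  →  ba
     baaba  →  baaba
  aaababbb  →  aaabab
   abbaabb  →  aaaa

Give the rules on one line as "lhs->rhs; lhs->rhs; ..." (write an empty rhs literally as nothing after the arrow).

bb->; bba->aa

  | aaaa
  | aba
  | baab
  | babbbb => babb => ba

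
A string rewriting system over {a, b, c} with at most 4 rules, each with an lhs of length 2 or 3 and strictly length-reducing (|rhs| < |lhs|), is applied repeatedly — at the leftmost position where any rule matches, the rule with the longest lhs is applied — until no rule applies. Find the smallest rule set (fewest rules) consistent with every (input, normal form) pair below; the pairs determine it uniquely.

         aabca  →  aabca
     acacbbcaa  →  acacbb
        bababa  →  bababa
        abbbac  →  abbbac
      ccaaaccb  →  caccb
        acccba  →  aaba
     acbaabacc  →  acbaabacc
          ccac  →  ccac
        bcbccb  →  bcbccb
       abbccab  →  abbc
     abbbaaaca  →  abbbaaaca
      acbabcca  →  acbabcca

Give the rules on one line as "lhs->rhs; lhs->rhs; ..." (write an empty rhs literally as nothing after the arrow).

caa->; cab->; ccc->a

  | aabca
  | acacbbcaa => acacbb
  | bababa
  | abbbac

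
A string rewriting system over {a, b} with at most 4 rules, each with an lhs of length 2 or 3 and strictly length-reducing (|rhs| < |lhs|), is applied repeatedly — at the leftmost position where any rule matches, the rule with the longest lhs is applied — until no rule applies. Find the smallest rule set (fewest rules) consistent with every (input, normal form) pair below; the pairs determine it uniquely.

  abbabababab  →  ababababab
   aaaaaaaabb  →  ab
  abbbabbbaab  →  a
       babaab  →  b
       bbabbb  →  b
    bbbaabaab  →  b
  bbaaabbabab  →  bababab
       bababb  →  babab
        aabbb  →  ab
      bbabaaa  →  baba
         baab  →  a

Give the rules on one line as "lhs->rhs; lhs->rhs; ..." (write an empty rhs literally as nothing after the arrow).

aa->b; bb->b; bbb->a

  | abbabababab => ababababab
  | aaaaaaaabb => baaaaaabb => bbaaaabb => baaaabb => bbaabb => baabb => bbbb => ab
  | abbbabbbaab => aaabbbaab => babbbaab => baaaab => bbaab => baab => bbb => a
  | babaab => babbb => baa => bb => b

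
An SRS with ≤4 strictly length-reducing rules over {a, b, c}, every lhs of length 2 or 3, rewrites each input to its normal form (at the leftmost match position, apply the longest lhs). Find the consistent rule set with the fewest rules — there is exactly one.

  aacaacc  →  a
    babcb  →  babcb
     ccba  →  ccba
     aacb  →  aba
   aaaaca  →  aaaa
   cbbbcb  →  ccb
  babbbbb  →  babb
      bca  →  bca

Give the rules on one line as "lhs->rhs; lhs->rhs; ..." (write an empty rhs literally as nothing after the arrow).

ac->; acb->ba; bbb->

  | aacaacc => aaacc => aac => a
  | babcb
  | ccba
  | aacb => aba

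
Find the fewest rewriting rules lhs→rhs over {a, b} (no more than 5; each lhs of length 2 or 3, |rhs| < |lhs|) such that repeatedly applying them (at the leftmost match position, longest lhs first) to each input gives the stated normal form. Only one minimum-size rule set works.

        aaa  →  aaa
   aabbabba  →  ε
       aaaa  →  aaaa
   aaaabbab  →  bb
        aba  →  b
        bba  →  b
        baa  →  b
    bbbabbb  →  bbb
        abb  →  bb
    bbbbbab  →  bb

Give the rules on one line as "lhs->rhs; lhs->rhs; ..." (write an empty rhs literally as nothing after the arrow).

  | aaa
  | aabbabba => abbabba => bbabba => abbba => bbba => bab => ε
  | aaaa
  | aaaabbab => aaabbab => aabbab => abbab => bbab => abb => bb

ab->b; ba->b; bab->; bba->ab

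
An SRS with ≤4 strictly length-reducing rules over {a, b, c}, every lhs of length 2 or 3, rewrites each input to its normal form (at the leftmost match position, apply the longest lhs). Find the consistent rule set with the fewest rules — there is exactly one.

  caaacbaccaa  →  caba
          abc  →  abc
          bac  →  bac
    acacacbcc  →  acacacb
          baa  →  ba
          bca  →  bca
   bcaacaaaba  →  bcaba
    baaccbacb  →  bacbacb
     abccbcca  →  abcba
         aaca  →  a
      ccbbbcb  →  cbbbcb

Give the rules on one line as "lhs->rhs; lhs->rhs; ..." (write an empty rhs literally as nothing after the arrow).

  | caaacbaccaa => caacbaccaa => cabaccaa => cabaaa => cabaa => caba
  | abc
  | bac
  | acacacbcc => acacacb

aa->a; aac->a; cc->; ccb->cb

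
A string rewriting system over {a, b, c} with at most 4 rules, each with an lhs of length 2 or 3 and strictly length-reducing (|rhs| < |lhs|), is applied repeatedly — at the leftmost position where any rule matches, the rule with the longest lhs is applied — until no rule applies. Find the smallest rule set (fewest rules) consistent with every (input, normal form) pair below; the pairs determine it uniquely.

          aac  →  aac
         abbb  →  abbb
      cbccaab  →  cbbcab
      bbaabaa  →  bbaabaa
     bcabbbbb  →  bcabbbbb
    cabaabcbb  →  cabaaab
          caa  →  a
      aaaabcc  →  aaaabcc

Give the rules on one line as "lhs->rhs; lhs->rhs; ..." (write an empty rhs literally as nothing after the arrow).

  | aac
  | abbb
  | cbccaab => cbbcab
  | bbaabaa

bcb->a; caa->a; cca->bc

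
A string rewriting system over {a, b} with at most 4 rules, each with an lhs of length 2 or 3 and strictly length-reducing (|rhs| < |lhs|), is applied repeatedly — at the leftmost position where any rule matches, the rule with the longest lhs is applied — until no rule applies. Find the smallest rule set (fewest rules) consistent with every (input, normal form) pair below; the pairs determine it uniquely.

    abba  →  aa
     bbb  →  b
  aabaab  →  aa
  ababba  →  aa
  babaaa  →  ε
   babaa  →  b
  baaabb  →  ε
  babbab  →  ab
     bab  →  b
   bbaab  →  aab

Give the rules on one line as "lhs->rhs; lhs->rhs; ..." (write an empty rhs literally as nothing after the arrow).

  | abba => aa
  | bbb => b
  | aabaab => aabb => aa
  | ababba => abba => aa

ba->; baa->b; bb->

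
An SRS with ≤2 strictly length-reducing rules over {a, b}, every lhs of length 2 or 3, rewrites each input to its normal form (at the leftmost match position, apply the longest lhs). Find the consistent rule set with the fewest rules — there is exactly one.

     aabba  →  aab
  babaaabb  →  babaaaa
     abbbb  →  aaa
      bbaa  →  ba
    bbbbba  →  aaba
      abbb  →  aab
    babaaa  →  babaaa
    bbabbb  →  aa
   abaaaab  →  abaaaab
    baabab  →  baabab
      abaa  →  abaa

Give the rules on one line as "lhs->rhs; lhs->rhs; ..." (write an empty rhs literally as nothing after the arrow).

  | aabba => aab
  | babaaabb => babaaaa
  | abbbb => aabb => aaa
  | bbaa => ba

bb->a; bba->b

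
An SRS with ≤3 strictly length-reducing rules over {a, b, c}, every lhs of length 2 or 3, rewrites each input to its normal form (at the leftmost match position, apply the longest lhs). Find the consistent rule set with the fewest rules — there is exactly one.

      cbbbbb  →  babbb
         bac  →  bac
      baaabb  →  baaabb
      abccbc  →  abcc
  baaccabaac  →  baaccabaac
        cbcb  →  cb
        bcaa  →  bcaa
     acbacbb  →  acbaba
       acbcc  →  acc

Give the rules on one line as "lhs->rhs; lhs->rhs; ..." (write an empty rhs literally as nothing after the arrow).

  | cbbbbb => babbb
  | bac
  | baaabb
  | abccbc => abcc

cbb->ba; cbc->c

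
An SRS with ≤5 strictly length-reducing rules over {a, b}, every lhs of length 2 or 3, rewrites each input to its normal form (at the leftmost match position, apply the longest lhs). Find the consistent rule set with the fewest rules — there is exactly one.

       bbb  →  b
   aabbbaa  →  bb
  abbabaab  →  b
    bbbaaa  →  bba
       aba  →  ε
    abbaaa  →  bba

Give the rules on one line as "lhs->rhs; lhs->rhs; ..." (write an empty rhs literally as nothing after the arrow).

ab->; aba->; baa->bb; bbb->b

  | bbb => b
  | aabbbaa => abbaa => baa => bb
  | abbabaab => babaab => bab => b
  | bbbaaa => baaa => bba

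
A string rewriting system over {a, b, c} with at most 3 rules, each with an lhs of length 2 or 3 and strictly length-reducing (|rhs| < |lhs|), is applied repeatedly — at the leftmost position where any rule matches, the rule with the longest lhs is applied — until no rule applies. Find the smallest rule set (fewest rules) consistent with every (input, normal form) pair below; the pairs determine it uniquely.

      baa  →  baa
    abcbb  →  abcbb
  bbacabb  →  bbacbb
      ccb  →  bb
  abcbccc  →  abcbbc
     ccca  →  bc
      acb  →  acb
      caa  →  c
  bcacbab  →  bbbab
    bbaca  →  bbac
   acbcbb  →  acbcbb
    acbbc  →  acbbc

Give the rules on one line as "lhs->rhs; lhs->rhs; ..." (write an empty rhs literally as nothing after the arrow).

ca->c; cc->b

  | baa
  | abcbb
  | bbacabb => bbacbb
  | ccb => bb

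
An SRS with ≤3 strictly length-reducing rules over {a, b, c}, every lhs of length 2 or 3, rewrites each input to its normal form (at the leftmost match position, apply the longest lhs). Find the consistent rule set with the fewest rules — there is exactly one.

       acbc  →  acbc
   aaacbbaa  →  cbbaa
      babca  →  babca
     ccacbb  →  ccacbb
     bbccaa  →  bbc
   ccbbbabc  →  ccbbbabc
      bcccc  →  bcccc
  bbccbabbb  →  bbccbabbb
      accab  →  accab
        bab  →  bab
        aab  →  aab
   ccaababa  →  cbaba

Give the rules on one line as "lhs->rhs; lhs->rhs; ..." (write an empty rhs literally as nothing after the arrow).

  | acbc
  | aaacbbaa => cbbaa
  | babca
  | ccacbb

aaa->; caa->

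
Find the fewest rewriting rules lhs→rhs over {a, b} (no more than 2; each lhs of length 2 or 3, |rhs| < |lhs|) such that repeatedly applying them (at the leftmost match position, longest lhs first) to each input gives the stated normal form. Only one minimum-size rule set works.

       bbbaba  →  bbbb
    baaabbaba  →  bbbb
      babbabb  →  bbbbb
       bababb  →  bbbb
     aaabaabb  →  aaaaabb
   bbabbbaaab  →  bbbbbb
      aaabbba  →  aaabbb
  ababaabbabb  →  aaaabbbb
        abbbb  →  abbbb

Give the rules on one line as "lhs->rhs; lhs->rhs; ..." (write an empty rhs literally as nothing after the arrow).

aba->aa; ba->b

  | bbbaba => bbbba => bbbb
  | baaabbaba => baabbaba => babbaba => bbbaba => bbbba => bbbb
  | babbabb => bbbabb => bbbbb
  | bababb => bbabb => bbbb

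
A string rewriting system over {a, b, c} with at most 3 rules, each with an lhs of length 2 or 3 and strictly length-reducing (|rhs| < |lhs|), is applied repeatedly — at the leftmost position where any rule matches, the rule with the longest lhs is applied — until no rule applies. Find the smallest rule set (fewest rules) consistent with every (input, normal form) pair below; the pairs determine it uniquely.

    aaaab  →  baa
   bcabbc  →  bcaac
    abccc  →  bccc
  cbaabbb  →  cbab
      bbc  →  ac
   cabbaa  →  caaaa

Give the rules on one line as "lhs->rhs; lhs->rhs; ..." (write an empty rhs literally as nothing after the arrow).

aab->ba; abc->bc; bb->a

  | aaaab => aaba => baa
  | bcabbc => bcaac
  | abccc => bccc
  | cbaabbb => cbbabb => caabb => cbab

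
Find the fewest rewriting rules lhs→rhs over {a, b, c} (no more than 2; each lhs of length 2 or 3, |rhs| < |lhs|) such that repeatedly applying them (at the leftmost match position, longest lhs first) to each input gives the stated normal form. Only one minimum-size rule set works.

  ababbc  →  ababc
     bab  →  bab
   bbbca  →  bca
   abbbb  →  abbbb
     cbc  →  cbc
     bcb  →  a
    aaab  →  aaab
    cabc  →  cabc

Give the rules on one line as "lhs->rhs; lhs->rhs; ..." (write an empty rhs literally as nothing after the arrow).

bbc->bc; bcb->a

  | ababbc => ababc
  | bab
  | bbbca => bbca => bca
  | abbbb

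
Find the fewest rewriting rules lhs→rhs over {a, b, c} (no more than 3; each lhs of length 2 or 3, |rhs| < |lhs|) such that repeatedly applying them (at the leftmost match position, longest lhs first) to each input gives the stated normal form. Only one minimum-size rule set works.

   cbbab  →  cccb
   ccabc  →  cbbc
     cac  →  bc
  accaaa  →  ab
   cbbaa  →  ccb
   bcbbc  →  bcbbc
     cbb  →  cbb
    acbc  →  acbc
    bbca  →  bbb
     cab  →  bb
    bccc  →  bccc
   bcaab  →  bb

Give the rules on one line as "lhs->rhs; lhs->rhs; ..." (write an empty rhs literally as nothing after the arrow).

bba->cc; ca->b; caa->

  | cbbab => cccb
  | ccabc => cbbc
  | cac => bc
  | accaaa => aca => ab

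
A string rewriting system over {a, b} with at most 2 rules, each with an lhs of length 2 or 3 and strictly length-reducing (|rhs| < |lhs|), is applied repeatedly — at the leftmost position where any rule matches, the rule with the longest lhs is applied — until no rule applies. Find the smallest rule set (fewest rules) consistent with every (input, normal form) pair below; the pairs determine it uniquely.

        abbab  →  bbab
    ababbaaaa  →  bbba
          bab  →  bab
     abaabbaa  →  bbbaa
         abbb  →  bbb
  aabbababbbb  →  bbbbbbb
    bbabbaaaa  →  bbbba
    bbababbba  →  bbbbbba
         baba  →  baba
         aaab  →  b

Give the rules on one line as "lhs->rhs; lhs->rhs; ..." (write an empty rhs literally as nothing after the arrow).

aaa->; abb->bb

  | abbab => bbab
  | ababbaaaa => abbbaaaa => bbbaaaa => bbba
  | bab
  | abaabbaa => ababbaa => abbbaa => bbbaa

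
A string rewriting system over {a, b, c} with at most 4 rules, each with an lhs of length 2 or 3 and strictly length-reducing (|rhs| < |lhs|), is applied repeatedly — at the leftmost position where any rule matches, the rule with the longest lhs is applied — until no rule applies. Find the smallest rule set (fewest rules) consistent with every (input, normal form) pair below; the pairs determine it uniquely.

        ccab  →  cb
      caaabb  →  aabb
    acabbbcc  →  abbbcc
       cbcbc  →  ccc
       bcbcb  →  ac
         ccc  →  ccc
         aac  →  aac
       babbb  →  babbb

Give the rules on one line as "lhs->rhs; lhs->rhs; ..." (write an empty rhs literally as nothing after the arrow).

bcb->c; ca->; ccb->ac

  | ccab => cb
  | caaabb => aabb
  | acabbbcc => abbbcc
  | cbcbc => ccc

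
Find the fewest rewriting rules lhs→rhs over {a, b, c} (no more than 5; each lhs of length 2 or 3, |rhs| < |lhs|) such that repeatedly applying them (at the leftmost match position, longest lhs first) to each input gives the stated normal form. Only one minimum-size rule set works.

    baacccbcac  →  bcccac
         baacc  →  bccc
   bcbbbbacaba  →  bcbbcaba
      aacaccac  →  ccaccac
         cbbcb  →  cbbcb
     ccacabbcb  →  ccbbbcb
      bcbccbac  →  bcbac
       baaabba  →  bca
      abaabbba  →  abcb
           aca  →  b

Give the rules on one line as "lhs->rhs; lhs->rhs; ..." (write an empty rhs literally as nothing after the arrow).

aa->c; aca->b; bba->; cbc->

  | baacccbcac => bccccbcac => bcccac
  | baacc => bccc
  | bcbbbbacaba => bcbbcaba
  | aacaccac => ccaccac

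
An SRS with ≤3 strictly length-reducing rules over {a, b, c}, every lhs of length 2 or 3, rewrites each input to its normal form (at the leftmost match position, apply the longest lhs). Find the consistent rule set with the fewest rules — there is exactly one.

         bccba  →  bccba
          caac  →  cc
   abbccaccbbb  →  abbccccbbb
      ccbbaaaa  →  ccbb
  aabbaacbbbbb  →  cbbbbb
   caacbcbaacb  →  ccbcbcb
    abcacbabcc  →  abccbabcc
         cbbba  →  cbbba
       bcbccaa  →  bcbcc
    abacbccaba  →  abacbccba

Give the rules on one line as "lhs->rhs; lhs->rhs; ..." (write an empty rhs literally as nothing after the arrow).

  | bccba
  | caac => cac => cc
  | abbccaccbbb => abbccccbbb
  | ccbbaaaa => ccbbaa => ccbb

aa->; aab->aa; ca->c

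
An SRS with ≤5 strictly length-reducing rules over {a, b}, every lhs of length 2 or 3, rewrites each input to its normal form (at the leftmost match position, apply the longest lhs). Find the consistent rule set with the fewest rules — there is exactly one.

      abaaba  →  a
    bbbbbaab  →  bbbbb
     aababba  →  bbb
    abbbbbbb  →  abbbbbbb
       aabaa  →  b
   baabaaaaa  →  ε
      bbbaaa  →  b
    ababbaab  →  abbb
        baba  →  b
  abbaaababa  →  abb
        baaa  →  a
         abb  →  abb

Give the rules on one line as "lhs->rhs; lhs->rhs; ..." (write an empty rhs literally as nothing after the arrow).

aa->b; ba->; baa->; bab->bb

  | abaaba => aba => a
  | bbbbbaab => bbbbb
  | aababba => bbabba => bbbba => bbb
  | abbbbbbb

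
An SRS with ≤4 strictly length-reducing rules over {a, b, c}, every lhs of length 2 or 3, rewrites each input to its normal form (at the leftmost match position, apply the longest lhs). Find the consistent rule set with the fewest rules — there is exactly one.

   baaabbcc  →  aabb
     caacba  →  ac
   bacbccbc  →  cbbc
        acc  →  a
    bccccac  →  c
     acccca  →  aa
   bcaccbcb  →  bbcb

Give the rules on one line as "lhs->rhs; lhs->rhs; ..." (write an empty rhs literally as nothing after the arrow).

ba->; ca->; cc->

  | baaabbcc => aabbcc => aabb
  | caacba => acba => ac
  | bacbccbc => cbccbc => cbbc
  | acc => a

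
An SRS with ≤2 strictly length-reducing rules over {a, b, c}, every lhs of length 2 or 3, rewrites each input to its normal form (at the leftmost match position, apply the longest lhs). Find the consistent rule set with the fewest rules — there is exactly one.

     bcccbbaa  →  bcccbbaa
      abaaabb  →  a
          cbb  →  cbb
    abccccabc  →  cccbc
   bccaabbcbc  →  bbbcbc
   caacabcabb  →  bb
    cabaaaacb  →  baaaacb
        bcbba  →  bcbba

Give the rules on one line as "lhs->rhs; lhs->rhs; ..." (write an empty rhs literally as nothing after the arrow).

  | bcccbbaa
  | abaaabb => aaabb => aab => a
  | cbb
  | abccccabc => ccccabc => cccbc

ab->; ca->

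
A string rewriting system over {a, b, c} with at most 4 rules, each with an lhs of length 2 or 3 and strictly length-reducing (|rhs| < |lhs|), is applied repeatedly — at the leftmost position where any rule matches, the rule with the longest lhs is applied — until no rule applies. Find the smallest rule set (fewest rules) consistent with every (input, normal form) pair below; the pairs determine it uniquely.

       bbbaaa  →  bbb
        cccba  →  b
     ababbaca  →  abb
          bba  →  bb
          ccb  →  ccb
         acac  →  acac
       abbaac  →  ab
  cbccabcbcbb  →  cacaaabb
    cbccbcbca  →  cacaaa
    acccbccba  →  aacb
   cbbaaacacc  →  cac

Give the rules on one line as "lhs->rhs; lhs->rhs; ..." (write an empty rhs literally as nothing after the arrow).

ba->b; bc->a; ccc->

  | bbbaaa => bbbaa => bbba => bbb
  | cccba => ba => b
  | ababbaca => abbbaca => abbbca => abbaa => abba => abb
  | bba => bb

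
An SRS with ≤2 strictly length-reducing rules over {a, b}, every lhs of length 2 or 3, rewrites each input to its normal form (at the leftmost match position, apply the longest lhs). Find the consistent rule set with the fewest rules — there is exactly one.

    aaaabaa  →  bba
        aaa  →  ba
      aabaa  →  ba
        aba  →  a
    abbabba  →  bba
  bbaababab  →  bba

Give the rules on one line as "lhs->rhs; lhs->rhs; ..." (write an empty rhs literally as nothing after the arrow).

aaa->ba; ab->

  | aaaabaa => baabaa => baaa => bba
  | aaa => ba
  | aabaa => aaa => ba
  | aba => a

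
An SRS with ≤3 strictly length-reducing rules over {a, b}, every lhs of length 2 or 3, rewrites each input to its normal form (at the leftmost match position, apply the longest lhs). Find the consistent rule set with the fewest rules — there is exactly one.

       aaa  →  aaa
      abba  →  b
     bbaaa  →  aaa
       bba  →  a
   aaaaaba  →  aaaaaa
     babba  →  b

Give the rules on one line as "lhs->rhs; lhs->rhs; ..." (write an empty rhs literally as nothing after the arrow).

aab->aa; aba->b; ba->a

  | aaa
  | abba => aba => b
  | bbaaa => baaa => aaa
  | bba => ba => a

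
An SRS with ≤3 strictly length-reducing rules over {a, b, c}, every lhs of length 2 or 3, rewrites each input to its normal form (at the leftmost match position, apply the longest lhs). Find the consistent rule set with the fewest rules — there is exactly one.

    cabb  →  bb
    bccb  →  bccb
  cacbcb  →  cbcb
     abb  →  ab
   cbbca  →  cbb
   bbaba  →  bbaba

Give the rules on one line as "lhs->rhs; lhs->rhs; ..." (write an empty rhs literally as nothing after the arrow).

  | cabb => bb
  | bccb
  | cacbcb => cbcb
  | abb => ab

abb->ab; ca->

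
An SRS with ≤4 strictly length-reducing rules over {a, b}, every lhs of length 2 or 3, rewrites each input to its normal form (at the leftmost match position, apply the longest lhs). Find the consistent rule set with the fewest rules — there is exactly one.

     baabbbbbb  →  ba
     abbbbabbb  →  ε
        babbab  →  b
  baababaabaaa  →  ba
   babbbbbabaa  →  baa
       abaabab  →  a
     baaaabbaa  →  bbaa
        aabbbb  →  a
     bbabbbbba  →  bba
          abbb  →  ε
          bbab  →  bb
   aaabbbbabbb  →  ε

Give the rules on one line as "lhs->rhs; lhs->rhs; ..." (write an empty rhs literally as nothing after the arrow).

aaa->b; ab->; abb->ab; bbb->a

  | baabbbbbb => baabbbbb => baabbbb => baabbb => baabb => baab => ba
  | abbbbabbb => abbbabbb => abbabbb => ababbb => abbb => abb => ab => ε
  | babbab => babab => bab => b
  | baababaabaaa => baabaabaaa => baaabaaa => bbbaaa => aaaa => ba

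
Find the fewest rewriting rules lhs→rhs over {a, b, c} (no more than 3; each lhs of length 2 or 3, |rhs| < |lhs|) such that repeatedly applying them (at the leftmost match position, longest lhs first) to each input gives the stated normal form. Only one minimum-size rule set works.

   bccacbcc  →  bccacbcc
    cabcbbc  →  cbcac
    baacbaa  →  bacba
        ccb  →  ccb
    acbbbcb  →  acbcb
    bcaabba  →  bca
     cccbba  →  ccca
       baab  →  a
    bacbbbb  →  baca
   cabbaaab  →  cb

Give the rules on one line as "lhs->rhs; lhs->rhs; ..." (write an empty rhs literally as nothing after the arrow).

  | bccacbcc
  | cabcbbc => cbcbbc => cbcac
  | baacbaa => bacbaa => bacba
  | ccb

aa->a; ab->b; bb->a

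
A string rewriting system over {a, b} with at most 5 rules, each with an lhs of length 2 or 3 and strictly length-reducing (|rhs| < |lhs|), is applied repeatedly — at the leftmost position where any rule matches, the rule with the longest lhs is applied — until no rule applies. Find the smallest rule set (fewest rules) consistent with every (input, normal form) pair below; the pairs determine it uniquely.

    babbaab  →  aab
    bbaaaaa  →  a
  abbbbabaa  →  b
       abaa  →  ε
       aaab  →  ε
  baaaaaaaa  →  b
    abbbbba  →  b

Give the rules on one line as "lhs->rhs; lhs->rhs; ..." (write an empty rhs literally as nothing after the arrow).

aaa->b; aba->b; ba->; bb->

  | babbaab => bbaab => aab
  | bbaaaaa => aaaaa => baa => a
  | abbbbabaa => abbabaa => aabaa => aba => b
  | abaa => ba => ε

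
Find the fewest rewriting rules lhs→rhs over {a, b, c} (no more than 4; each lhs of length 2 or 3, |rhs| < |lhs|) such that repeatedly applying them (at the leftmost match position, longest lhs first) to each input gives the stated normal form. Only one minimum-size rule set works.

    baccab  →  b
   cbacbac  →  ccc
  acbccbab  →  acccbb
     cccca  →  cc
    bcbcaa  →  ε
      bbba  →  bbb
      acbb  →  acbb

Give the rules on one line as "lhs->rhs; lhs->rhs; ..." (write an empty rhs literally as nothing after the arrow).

ba->b; bc->c; bca->c; cca->

  | baccab => bccab => ccab => b
  | cbacbac => cbcbac => ccbac => ccbc => ccc
  | acbccbab => acccbab => acccbb
  | cccca => cc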